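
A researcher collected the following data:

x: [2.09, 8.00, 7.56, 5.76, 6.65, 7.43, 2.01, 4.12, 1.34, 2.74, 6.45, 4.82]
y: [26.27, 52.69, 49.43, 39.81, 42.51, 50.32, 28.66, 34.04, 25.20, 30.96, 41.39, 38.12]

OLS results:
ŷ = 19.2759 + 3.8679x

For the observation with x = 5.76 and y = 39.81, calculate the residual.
Residual = -1.7450

The residual is the difference between the actual value and the predicted value:

Residual = y - ŷ

Step 1: Calculate predicted value
ŷ = 19.2759 + 3.8679 × 5.76
ŷ = 41.5550

Step 2: Calculate residual
Residual = 39.81 - 41.5550
Residual = -1.7450

The residual is negative, so the observed y = 39.81 sits below the regression line (the line overestimates it by 1.7450).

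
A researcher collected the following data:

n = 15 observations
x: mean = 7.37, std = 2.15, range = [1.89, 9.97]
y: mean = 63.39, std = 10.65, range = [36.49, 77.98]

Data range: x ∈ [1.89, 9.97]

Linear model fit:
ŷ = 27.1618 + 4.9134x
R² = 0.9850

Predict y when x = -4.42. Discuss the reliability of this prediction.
ŷ = 5.4446 (extrapolation — x = -4.42 lies outside [1.89, 9.97], so reliability is low).

Prediction calculation:
ŷ = 27.1618 + 4.9134 × (-4.42)
ŷ = 5.4446

Reliability:
- Data range: x ∈ [1.89, 9.97]
- Prediction point: x = -4.42 is 6.31 units below the observed range → this is EXTRAPOLATION, not interpolation

Why that matters here:
- R² describes fit only over the sampled x values; it says nothing about behaviour beyond them
- Real relationships often flatten, saturate, or turn nonlinear at extremes
- The standard error of prediction grows with (x − x̄)², and x = -4.42 is far from x̄ = 7.37

The R² = 0.9850 only validates the fit within [1.89, 9.97]; treat ŷ = 5.4446 with caution.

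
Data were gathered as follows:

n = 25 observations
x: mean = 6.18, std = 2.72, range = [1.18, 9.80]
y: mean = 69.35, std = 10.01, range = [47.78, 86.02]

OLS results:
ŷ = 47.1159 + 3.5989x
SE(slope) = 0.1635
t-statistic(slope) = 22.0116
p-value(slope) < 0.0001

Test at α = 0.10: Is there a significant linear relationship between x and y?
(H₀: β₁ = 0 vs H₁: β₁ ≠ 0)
Since p-value < 0.0001 < α = 0.10, reject H₀ — the slope is significantly different from 0.

Hypothesis test for the slope coefficient:

H₀: β₁ = 0 (no linear relationship)
H₁: β₁ ≠ 0 (linear relationship exists)

Test statistic: t = β̂₁ / SE(β̂₁) = 3.5989 / 0.1635 = 22.0116

With df = 23, the two-sided p-value for |t| = 22.0116 is <0.0001.

Decision rule: reject H₀ if p-value < α.
p-value < 0.0001 < α = 0.10 → reject H₀.

There is sufficient evidence at the 10% significance level to conclude that a linear relationship exists between x and y.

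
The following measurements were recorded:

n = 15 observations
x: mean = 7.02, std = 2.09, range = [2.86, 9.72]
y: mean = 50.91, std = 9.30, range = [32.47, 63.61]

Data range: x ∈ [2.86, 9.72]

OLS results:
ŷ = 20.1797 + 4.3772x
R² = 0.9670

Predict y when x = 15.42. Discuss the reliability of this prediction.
ŷ = 87.6761, but this is extrapolation (above the data range [2.86, 9.72]) and may be unreliable.

Prediction calculation:
ŷ = 20.1797 + 4.3772 × 15.42
ŷ = 87.6761

Reliability:
- Data range: x ∈ [2.86, 9.72]
- Prediction point: x = 15.42 is 5.70 units above the observed range → this is EXTRAPOLATION, not interpolation

Why that matters here:
- There are no observations near this x to validate the fitted line there
- The standard error of prediction grows with (x − x̄)², and x = 15.42 is far from x̄ = 7.02
- The linear relationship may not hold outside the observed range

Report the number if required, but flag clearly that it is an extrapolation.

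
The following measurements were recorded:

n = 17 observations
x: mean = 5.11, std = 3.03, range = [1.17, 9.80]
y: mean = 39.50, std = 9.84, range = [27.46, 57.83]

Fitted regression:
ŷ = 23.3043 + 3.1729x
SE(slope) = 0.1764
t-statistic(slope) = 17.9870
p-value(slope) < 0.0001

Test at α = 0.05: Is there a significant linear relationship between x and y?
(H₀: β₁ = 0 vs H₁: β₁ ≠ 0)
Reject H₀: p-value < 0.0001 < α = 0.05. The linear relationship is significant at the 5% level.

Hypothesis test for the slope coefficient:

H₀: β₁ = 0 (no linear relationship)
H₁: β₁ ≠ 0 (linear relationship exists)

Test statistic: t = β̂₁ / SE(β̂₁) = 3.1729 / 0.1764 = 17.9870

p < 0.0001: how often a slope estimate this far from 0 (in SE units) would arise by chance if β₁ were truly 0.

Decision rule: reject H₀ if p-value < α.
p-value < 0.0001 < α = 0.05 → reject H₀.

At α = 0.05 the data do provide convincing evidence of a nonzero slope.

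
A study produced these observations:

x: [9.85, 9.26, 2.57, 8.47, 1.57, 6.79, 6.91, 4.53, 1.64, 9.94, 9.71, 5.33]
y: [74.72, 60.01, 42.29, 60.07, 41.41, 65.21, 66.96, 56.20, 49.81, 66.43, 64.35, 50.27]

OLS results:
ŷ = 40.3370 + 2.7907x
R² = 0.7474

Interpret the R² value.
R² = 0.7474 means 74.74% of the variation in y is explained by the linear relationship with x. This indicates a strong fit.

R² = 1 − SS_res/SS_tot compares the residual scatter to the total scatter of y about its mean.

Here R² = 0.7474:
- Explained: 74.74% of the variation in y
- Unexplained (residual): 100% − 74.74% = 25.26%
- Rule of thumb (below 0.3 weak; 0.3 to below 0.7 moderate; 0.7 and above strong) → strong

Calculation: R² = 1 − (SS_res / SS_tot), where SS_res is the sum of squared residuals and SS_tot the total sum of squares.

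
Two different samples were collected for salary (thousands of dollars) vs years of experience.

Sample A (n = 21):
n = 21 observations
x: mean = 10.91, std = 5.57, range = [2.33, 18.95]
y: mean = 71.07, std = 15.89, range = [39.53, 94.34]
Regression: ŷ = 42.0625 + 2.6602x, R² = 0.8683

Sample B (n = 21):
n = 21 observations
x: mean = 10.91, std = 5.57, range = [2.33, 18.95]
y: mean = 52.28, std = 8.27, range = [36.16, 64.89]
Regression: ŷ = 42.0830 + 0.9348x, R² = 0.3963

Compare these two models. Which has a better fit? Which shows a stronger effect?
Model A has the better fit (R² = 0.8683 vs 0.3963). Model A shows the stronger effect (|β₁| = 2.6602 vs 0.9348).

Model Comparison:

Goodness of fit (R²):
- Model A: R² = 0.8683 → 86.83% of variance in salary explained
- Model B: R² = 0.3963 → 39.63% of variance in salary explained
- 0.8683 > 0.3963 → Model A has the better fit

Effect size (slope magnitude):
- Model A: β₁ = 2.6602 → predicted salary rises 2.6602 thousand dollars per additional year of experience
- Model B: β₁ = 0.9348 → predicted salary rises 0.9348 thousand dollars per additional year of experience
- |2.6602| > |0.9348| → Model A shows the stronger marginal effect

Note: A better fit (higher R²) doesn't necessarily mean a more important relationship.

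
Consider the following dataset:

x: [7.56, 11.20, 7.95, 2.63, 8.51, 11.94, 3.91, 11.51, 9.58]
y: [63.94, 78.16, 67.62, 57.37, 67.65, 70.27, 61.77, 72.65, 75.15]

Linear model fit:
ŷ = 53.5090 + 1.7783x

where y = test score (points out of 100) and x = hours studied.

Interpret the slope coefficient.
An increase of one hour in study time is associated with a 1.7783 points increase in predicted test score.

The slope coefficient β₁ = 1.7783 represents the marginal effect of study time on test score.

Interpretation:
- Study time up by 1 hour → predicted test score increases by 1.7783 points
- This is a linear approximation: the same per-unit change is assumed across the whole observed x range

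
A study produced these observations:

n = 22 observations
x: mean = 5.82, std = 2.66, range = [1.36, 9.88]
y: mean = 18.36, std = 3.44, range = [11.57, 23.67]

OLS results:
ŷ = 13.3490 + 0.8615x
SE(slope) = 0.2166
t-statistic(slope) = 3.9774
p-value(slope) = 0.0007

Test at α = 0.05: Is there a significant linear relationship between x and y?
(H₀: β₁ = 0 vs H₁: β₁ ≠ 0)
Reject H₀: p-value = 0.0007 < α = 0.05. The linear relationship is significant at the 5% level.

Hypothesis test for the slope coefficient:

H₀: β₁ = 0 (no linear relationship)
H₁: β₁ ≠ 0 (linear relationship exists)

Test statistic: t = β̂₁ / SE(β̂₁) = 0.8615 / 0.2166 = 3.9774

p = 0.0007: how often a slope estimate this far from 0 (in SE units) would arise by chance if β₁ were truly 0.

Decision rule: reject H₀ if p-value < α.
p-value = 0.0007 < α = 0.05 → reject H₀.

There is sufficient evidence at the 5% significance level to conclude that a linear relationship exists between x and y.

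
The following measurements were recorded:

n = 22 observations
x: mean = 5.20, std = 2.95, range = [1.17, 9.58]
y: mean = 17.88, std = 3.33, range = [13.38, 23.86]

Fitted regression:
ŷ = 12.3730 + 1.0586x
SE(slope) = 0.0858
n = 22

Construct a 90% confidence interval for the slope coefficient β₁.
The 90% CI for β₁ is (0.9106, 1.2066)

Confidence interval for the slope:

The 90% CI for β₁ is: β̂₁ ± t*(α/2, n-2) × SE(β̂₁)

Step 1: Find critical t-value
- Confidence level = 0.9
- Degrees of freedom = n - 2 = 22 - 2 = 20
- t*(α/2, 20) = 1.7247

Step 2: Calculate margin of error
Margin = 1.7247 × 0.0858 = 0.1480

Step 3: Construct interval
CI = 1.0586 ± 0.1480
CI = (0.9106, 1.2066)

Interpretation: intervals built this way capture the true β₁ in 90% of repeated samples; here the plausible range for the per-unit effect of x on y is 0.9106 to 1.2066.
The interval does not include 0, suggesting a significant linear relationship.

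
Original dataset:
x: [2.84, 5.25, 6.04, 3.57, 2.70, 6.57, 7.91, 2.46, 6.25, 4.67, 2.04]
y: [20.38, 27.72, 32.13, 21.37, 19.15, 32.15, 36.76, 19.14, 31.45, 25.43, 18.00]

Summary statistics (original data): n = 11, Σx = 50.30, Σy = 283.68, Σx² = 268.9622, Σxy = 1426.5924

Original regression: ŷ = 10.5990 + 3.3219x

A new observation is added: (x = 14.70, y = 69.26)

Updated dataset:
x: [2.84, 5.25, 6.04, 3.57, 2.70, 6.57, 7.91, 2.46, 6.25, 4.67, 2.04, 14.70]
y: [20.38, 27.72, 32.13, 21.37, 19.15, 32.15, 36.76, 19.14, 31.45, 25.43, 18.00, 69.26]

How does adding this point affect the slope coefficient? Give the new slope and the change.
The slope changes from 3.3219 to 4.0081 (change of +0.6862, or +20.7%).

x = 14.70 lies well outside the original x-range [2.04, 7.91] (x̄ ≈ 4.57), so this observation has high leverage and can move the slope substantially.

Step 1: Update the sums with the new point (n goes from 11 to 12)
Σx  = 50.30 + 14.70 = 65.00
Σy  = 283.68 + 69.26 = 352.94
Σx² = 268.9622 + 14.70² = 268.9622 + 216.0900 = 485.0522
Σxy = 1426.5924 + 14.70×69.26 = 1426.5924 + 1018.1220 = 2444.7144

Step 2: Recompute the slope with b₁ = (nΣxy − ΣxΣy) / (nΣx² − (Σx)²)
Numerator   = 12×2444.7144 − 65.00×352.94 = 29336.5728 − 22941.1000 = 6395.4728
Denominator = 12×485.0522 − 65.00² = 5820.6264 − 4225.0000 = 1595.6264
b₁(new) = 6395.4728 / 1595.6264 = 4.0081

(Same formula on the original sums: (11×1426.5924 − 50.30×283.68) / (11×268.9622 − 50.30²) = 1423.4124 / 428.4942 = 3.3219, matching the given fit.)

Step 3: Change in slope
Δβ₁ = 4.0081 − 3.3219 = +0.6862
Relative change = +0.6862 / 3.3219 × 100% = +20.7%
→ the slope increases when the point is added.

Because the point sits above the extension of the original line at a high-leverage x, it tilts the fit up.
In practice: examine leverage (hᵢ) and Cook's distance rather than deleting it automatically.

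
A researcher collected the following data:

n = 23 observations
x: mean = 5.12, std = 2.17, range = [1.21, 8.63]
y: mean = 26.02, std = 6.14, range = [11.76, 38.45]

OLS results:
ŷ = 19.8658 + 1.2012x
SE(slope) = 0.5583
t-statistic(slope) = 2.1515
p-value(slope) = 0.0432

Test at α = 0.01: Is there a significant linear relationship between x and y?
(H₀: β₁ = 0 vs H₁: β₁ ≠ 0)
Fail to reject H₀: p-value = 0.0432 ≥ α = 0.01. The linear relationship is not significant at the 1% level.

Hypothesis test for the slope coefficient:

H₀: β₁ = 0 (no linear relationship)
H₁: β₁ ≠ 0 (linear relationship exists)

Test statistic: t = β̂₁ / SE(β̂₁) = 1.2012 / 0.5583 = 2.1515

With df = 21, the two-sided p-value for |t| = 2.1515 is 0.0432.

Decision rule: reject H₀ if p-value < α.
p-value = 0.0432 ≥ α = 0.01 → fail to reject H₀.

There is not sufficient evidence at the 1% significance level to conclude that a linear relationship exists between x and y.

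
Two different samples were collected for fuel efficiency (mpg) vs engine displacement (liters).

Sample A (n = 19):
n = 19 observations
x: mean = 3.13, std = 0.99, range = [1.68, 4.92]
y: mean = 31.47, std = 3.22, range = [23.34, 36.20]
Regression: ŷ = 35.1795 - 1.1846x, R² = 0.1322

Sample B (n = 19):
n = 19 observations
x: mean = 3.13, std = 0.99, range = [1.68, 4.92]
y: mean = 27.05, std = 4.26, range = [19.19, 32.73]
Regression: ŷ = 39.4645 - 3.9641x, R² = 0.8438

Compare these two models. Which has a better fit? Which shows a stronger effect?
Model B has the better fit (R² = 0.8438 vs 0.1322). Model B shows the stronger effect (|β₁| = 3.9641 vs 1.1846).

Model Comparison:

Fit — compare R²:
- Model A: R² = 0.1322 → 13.22% of variance in fuel efficiency explained
- Model B: R² = 0.8438 → 84.38% of variance in fuel efficiency explained
- 0.8438 > 0.1322 → Model B has the better fit

Which has the larger per-liter effect? (|β₁|)
- Model A: β₁ = -1.1846 → predicted fuel efficiency falls 1.1846 mpg per additional liter of engine displacement
- Model B: β₁ = -3.9641 → predicted fuel efficiency falls 3.9641 mpg per additional liter of engine displacement
- |-1.1846| < |-3.9641| → Model B shows the stronger marginal effect

Notes:
- The two samples could reflect different populations, time periods, or measurement quality.
- R² measures how tightly points cluster around the line; β₁ measures how steep the line is — they answer different questions.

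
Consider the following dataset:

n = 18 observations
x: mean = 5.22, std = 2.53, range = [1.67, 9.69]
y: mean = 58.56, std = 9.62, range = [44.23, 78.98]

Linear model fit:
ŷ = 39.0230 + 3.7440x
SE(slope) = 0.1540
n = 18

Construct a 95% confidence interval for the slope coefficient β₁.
The 95% CI for β₁ is (3.4175, 4.0705)

Confidence interval for the slope:

The 95% CI for β₁ is: β̂₁ ± t*(α/2, n-2) × SE(β̂₁)

Step 1: Find critical t-value
- Confidence level = 0.95
- Degrees of freedom = n - 2 = 18 - 2 = 16
- t*(α/2, 16) = 2.1199

Step 2: Calculate margin of error
Margin = 2.1199 × 0.1540 = 0.3265

Step 3: Construct interval
CI = 3.7440 ± 0.3265
CI = (3.4175, 4.0705)

Interpretation: each one-unit increase in x is associated with a change in mean y of between 3.4175 and 4.0705, with 95% confidence.
Both endpoints are positive, so the data support a genuinely positive slope at this confidence level.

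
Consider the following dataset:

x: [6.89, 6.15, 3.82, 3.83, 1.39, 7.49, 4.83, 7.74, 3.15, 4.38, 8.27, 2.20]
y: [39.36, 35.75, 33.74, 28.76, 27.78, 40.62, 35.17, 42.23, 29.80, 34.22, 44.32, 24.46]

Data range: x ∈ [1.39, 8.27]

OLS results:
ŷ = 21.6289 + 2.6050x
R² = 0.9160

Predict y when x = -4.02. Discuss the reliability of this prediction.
ŷ = 11.1568 (extrapolation — x = -4.02 lies outside [1.39, 8.27], so reliability is low).

Prediction calculation:
ŷ = 21.6289 + 2.6050 × (-4.02)
ŷ = 11.1568

Reliability:
- Data range: x ∈ [1.39, 8.27]
- Prediction point: x = -4.02 is 5.41 units below the observed range → this is EXTRAPOLATION, not interpolation

Why that matters here:
- There are no observations near this x to validate the fitted line there
- The standard error of prediction grows with (x − x̄)², and x = -4.02 is far from x̄ = 5.01
- Real relationships often flatten, saturate, or turn nonlinear at extremes

Report the number if required, but flag clearly that it is an extrapolation.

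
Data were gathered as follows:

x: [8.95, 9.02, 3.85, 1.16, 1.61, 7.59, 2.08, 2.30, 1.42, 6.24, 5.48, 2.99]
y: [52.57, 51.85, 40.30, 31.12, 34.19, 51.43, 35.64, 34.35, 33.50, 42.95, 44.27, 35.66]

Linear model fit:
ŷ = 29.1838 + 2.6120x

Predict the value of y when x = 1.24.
ŷ = 32.4227

x = 1.24 lies inside the observed range [1.16, 9.02], so the fitted equation applies directly:

ŷ = 29.1838 + 2.6120 × 1.24
ŷ = 29.1838 + 3.2389
ŷ = 32.4227

This is the fitted mean response at that x — an individual observation would come with a wider prediction interval.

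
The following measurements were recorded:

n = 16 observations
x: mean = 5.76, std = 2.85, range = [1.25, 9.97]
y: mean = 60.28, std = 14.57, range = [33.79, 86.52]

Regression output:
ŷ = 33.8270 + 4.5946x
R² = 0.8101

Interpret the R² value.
The model explains 81.01% of the variance in y (R² = 0.8101), leaving 18.99% unexplained; the fit is strong.

R² = 1 − SS_res/SS_tot compares the residual scatter to the total scatter of y about its mean.

Here R² = 0.8101:
- Explained: 81.01% of the variation in y
- Unexplained (residual): 100% − 81.01% = 18.99%
- Rule of thumb (below 0.3 weak; 0.3 to below 0.7 moderate; 0.7 and above strong) → strong

Note: R² never decreases when predictors are added, so it should not be used alone to compare models of different size.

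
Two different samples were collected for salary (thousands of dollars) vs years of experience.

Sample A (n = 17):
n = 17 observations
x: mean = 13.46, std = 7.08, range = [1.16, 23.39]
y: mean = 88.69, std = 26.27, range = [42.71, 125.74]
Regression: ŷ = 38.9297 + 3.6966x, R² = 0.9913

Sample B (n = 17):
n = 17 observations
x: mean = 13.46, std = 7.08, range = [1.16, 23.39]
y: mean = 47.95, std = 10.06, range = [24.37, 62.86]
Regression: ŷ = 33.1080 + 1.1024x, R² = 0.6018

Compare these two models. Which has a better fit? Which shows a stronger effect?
Model A has the better fit (R² = 0.9913 vs 0.6018). Model A shows the stronger effect (|β₁| = 3.6966 vs 1.1024).

Model Comparison:

Which explains more variance? (R²)
- Model A: R² = 0.9913 → 99.13% of variance in salary explained
- Model B: R² = 0.6018 → 60.18% of variance in salary explained
- 0.9913 > 0.6018 → Model A has the better fit

Which has the larger per-year effect? (|β₁|)
- Model A: β₁ = 3.6966 → predicted salary rises 3.6966 thousand dollars per additional year of experience
- Model B: β₁ = 1.1024 → predicted salary rises 1.1024 thousand dollars per additional year of experience
- |3.6966| > |1.1024| → Model A shows the stronger marginal effect

Notes:
- The two samples could reflect different populations, time periods, or measurement quality.
- R² measures how tightly points cluster around the line; β₁ measures how steep the line is — they answer different questions.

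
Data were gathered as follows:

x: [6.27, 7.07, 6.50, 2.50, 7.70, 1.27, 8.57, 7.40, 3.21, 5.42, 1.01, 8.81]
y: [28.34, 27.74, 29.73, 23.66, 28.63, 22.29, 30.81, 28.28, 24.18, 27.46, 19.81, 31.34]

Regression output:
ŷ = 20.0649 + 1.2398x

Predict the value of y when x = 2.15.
ŷ = 22.7305

Plug x = 2.15 into the fitted line:

ŷ = 20.0649 + 1.2398 × 2.15
ŷ = 20.0649 + 2.6656
ŷ = 22.7305

This is a point prediction; actual observations scatter around it by roughly the residual standard deviation.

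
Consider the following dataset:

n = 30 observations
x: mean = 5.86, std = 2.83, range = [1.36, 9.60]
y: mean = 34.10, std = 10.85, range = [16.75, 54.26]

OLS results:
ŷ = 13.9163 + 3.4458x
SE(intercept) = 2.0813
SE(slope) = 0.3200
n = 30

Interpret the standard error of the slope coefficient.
SE(β̂₁) = 0.3200 is the estimated standard deviation of the slope estimate across repeated samples; relative to β̂₁ = 3.4458 that is 9.3%, a precise estimate.

SE(β̂₁) = s / √Sxx, where s is the residual standard deviation and Sxx = Σ(x − x̄)². It is the yardstick for how far β̂₁ = 3.4458 could plausibly be from the true slope.

Relative precision:
- SE / |β̂₁| = 0.3200 / 3.4458 = 9.3%
- Rule of thumb (under 20%: precise; 20% to under 50%: moderately precise; 50% or more: imprecise) → precise

Link to the t-test: t = β̂₁ / SE(β̂₁) = 3.4458 / 0.3200 = 10.7681, the statistic for H₀: β₁ = 0.

What drives SE(β̂₁): wider spread of x values → smaller SE; more residual scatter → larger SE; larger n (here n = 30) → smaller SE.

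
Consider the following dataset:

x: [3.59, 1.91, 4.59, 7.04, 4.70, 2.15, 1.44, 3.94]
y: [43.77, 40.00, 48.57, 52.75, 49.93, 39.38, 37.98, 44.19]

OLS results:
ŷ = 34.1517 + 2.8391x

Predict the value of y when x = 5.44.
ŷ = 49.5964

x = 5.44 lies inside the observed range [1.44, 7.04], so the fitted equation applies directly:

ŷ = 34.1517 + 2.8391 × 5.44
ŷ = 34.1517 + 15.4447
ŷ = 49.5964

This is the fitted mean response at that x — an individual observation would come with a wider prediction interval.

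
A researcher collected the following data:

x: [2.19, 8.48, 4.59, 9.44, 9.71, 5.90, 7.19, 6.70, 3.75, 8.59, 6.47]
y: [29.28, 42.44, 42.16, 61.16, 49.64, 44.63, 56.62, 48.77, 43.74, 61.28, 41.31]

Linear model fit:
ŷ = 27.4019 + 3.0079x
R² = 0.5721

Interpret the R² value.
About 57.21% of the variability in y is accounted for by the regression on x (R² = 0.5721) — a moderate linear fit.

R² (coefficient of determination) measures the proportion of variance in y explained by the regression model.

Here R² = 0.5721:
- Explained: 57.21% of the variation in y
- Unexplained (residual): 100% − 57.21% = 42.79%
- Rule of thumb (below 0.3 weak; 0.3 to below 0.7 moderate; 0.7 and above strong) → moderate

Note: R² never decreases when predictors are added, so it should not be used alone to compare models of different size.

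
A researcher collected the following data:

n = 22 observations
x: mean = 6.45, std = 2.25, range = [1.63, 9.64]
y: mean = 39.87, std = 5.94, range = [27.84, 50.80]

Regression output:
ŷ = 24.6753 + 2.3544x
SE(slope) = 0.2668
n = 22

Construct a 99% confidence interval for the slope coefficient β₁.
The 99% CI for β₁ is (1.5953, 3.1135)

Confidence interval for the slope:

The 99% CI for β₁ is: β̂₁ ± t*(α/2, n-2) × SE(β̂₁)

Step 1: Find critical t-value
- Confidence level = 0.99
- Degrees of freedom = n - 2 = 22 - 2 = 20
- t*(α/2, 20) = 2.8453

Step 2: Calculate margin of error
Margin = 2.8453 × 0.2668 = 0.7591

Step 3: Construct interval
CI = 2.3544 ± 0.7591
CI = (1.5953, 3.1135)

Interpretation: intervals built this way capture the true β₁ in 99% of repeated samples; here the plausible range for the per-unit effect of x on y is 1.5953 to 3.1135.
Since 0 is outside the interval, a two-sided test at α = 0.01 would reject H₀: β₁ = 0.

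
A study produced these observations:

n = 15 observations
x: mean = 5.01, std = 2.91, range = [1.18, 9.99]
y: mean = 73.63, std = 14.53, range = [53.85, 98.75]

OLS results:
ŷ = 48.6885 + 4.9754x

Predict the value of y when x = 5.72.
ŷ = 77.1478

To predict y for x = 5.72, substitute into the regression equation:

ŷ = 48.6885 + 4.9754 × 5.72
ŷ = 48.6885 + 28.4593
ŷ = 77.1478

This is a point prediction; actual observations scatter around it by roughly the residual standard deviation.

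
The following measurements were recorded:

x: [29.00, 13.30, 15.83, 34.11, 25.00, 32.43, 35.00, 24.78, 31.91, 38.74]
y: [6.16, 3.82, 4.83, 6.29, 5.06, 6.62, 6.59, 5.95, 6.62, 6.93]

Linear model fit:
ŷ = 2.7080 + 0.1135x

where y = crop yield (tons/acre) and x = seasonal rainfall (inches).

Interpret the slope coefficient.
For each additional inch of rainfall, predicted crop yield increases by approximately 0.1135 tons/acre.

The slope coefficient β₁ = 0.1135 represents the marginal effect of rainfall on crop yield.

Interpretation:
- Rainfall up by 1 inch → predicted crop yield increases by 0.1135 tons/acre
- The effect is assumed constant over the observed range of x (linearity)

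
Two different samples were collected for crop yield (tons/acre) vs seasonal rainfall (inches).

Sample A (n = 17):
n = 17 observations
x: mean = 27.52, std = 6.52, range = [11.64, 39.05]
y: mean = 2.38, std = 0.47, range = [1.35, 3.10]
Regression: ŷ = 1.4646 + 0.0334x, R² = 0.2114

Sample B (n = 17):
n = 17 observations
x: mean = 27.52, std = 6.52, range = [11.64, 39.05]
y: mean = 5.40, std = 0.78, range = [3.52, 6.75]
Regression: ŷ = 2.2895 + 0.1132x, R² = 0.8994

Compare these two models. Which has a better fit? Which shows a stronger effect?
Model B has the better fit (R² = 0.8994 vs 0.2114). Model B shows the stronger effect (|β₁| = 0.1132 vs 0.0334).

Model Comparison:

Which explains more variance? (R²)
- Model A: R² = 0.2114 → 21.14% of variance in crop yield explained
- Model B: R² = 0.8994 → 89.94% of variance in crop yield explained
- 0.8994 > 0.2114 → Model B has the better fit

Which has the larger per-inch effect? (|β₁|)
- Model A: β₁ = 0.0334 → predicted crop yield rises 0.0334 tons/acre per additional inch of rainfall
- Model B: β₁ = 0.1132 → predicted crop yield rises 0.1132 tons/acre per additional inch of rainfall
- |0.0334| < |0.1132| → Model B shows the stronger marginal effect

Notes:
- A better fit (higher R²) doesn't necessarily mean a more important relationship.
- R² measures how tightly points cluster around the line; β₁ measures how steep the line is — they answer different questions.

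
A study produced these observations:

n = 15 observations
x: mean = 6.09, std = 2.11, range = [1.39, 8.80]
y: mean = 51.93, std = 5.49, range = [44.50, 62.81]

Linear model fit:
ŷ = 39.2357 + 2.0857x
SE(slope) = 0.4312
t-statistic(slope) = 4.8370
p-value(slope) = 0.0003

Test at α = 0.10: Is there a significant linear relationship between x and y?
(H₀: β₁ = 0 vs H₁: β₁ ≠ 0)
Reject H₀: p-value = 0.0003 < α = 0.10. The linear relationship is significant at the 10% level.

Hypothesis test for the slope coefficient:

H₀: β₁ = 0 (no linear relationship)
H₁: β₁ ≠ 0 (linear relationship exists)

Test statistic: t = β̂₁ / SE(β̂₁) = 2.0857 / 0.4312 = 4.8370

The p-value (0.0003) is the probability, under H₀, of a t-statistic at least as extreme as |t| = 4.8370 (two-sided, df = n − 2 = 13).

Decision rule: reject H₀ if p-value < α.
p-value = 0.0003 < α = 0.10 → reject H₀.

At α = 0.10 the data do provide convincing evidence of a nonzero slope.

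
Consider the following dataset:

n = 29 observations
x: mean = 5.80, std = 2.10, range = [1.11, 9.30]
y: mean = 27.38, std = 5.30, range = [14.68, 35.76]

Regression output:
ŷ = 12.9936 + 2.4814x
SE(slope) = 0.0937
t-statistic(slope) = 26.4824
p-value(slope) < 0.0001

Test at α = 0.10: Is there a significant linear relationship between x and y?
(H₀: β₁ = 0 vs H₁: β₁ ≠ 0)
p-value < 0.0001 < α = 0.10, so we reject H₀. The relationship is significant.

Hypothesis test for the slope coefficient:

H₀: β₁ = 0 (no linear relationship)
H₁: β₁ ≠ 0 (linear relationship exists)

Test statistic: t = β̂₁ / SE(β̂₁) = 2.4814 / 0.0937 = 26.4824

With df = 27, the two-sided p-value for |t| = 26.4824 is <0.0001.

Decision rule: reject H₀ if p-value < α.
p-value < 0.0001 < α = 0.10 → reject H₀.

At α = 0.10 the data do provide convincing evidence of a nonzero slope.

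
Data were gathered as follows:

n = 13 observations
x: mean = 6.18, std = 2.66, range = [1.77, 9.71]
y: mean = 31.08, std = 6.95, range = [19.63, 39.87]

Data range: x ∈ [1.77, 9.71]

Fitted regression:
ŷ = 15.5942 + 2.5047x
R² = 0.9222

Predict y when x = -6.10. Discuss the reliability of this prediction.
The equation gives ŷ = 0.3155; however x = -6.10 is 7.87 units below the observed range, so this extrapolated value should not be trusted.

Prediction calculation:
ŷ = 15.5942 + 2.5047 × (-6.10)
ŷ = 0.3155

Reliability:
- Data range: x ∈ [1.77, 9.71]
- Prediction point: x = -6.10 is 7.87 units below the observed range → this is EXTRAPOLATION, not interpolation

Why that matters here:
- The linear relationship may not hold outside the observed range
- There are no observations near this x to validate the fitted line there

The R² = 0.9222 only validates the fit within [1.77, 9.71]; treat ŷ = 0.3155 with caution.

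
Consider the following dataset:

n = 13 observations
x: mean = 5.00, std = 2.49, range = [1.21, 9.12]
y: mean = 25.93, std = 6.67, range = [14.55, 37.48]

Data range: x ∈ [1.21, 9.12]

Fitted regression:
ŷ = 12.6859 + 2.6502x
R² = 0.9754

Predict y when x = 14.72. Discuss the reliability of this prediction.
ŷ = 51.6968 (extrapolation — x = 14.72 lies outside [1.21, 9.12], so reliability is low).

Prediction calculation:
ŷ = 12.6859 + 2.6502 × 14.72
ŷ = 51.6968

Reliability:
- Data range: x ∈ [1.21, 9.12]
- Prediction point: x = 14.72 is 5.60 units above the observed range → this is EXTRAPOLATION, not interpolation

Why that matters here:
- R² describes fit only over the sampled x values; it says nothing about behaviour beyond them
- Real relationships often flatten, saturate, or turn nonlinear at extremes
- There are no observations near this x to validate the fitted line there

A defensible statement: 'if the linear trend continued to x = 14.72, y would be about 51.6968' — the premise is untested.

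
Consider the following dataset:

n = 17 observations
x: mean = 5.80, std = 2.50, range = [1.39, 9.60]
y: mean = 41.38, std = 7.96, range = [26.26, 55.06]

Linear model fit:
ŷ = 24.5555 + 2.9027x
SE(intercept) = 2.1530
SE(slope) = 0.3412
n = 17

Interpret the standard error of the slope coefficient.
SE(slope) = 0.3412 measures the uncertainty in the estimated slope. The coefficient is estimated precisely (SE/|β̂₁| = 11.8%).

SE(β̂₁) = 0.3412 says: if we drew many samples of n = 17 from the same population and refit each time, the fitted slopes would scatter with a standard deviation of roughly 0.3412 around the true β₁.

Relative precision:
- SE / |β̂₁| = 0.3412 / 2.9027 = 11.8%
- Rule of thumb (under 20%: precise; 20% to under 50%: moderately precise; 50% or more: imprecise) → precise

Link to the t-test: t = β̂₁ / SE(β̂₁) = 2.9027 / 0.3412 = 8.5073, the statistic for H₀: β₁ = 0.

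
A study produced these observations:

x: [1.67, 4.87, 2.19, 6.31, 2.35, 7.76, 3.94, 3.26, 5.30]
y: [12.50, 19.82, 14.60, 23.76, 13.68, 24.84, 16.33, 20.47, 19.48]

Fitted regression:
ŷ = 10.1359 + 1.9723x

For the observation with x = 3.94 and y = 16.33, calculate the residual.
Residual = -1.5768

The residual is the difference between the actual value and the predicted value:

Residual = y - ŷ

Step 1: Calculate predicted value
ŷ = 10.1359 + 1.9723 × 3.94
ŷ = 17.9068

Step 2: Calculate residual
Residual = 16.33 - 17.9068
Residual = -1.5768

Sign check: y < ŷ, so the point is below the line and the fit overestimates here.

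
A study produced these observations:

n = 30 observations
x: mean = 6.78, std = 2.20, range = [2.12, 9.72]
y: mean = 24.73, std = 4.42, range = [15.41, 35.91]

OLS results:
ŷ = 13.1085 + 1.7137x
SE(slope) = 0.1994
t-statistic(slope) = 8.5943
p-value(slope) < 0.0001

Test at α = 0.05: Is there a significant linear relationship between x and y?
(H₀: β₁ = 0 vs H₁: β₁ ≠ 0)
Reject H₀: p-value < 0.0001 < α = 0.05. The linear relationship is significant at the 5% level.

Hypothesis test for the slope coefficient:

H₀: β₁ = 0 (no linear relationship)
H₁: β₁ ≠ 0 (linear relationship exists)

Test statistic: t = β̂₁ / SE(β̂₁) = 1.7137 / 0.1994 = 8.5943

The p-value (<0.0001) is the probability, under H₀, of a t-statistic at least as extreme as |t| = 8.5943 (two-sided, df = n − 2 = 28).

Decision rule: reject H₀ if p-value < α.
p-value < 0.0001 < α = 0.05 → reject H₀.

Conclusion: the linear association between x and y is significant at the 5% level.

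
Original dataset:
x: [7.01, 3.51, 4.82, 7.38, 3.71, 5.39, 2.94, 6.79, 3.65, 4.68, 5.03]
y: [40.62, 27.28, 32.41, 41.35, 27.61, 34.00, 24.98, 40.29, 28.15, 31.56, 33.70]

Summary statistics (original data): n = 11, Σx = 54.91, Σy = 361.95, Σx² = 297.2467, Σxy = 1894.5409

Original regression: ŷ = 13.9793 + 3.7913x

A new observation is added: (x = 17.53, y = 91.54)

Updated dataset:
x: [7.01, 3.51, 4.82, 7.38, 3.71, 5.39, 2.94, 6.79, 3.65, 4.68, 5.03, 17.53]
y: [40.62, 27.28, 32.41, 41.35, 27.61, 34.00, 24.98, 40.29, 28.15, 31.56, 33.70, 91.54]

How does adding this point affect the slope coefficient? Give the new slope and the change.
The slope changes from 3.7913 to 4.5540 (change of +0.7627, or +20.1%).

The new point has HIGH LEVERAGE: x = 17.53 is far from the original mean x̄ = 54.91/11 ≈ 4.99 (original range [2.94, 7.38]).

Step 1: Update the sums with the new point (n goes from 11 to 12)
Σx  = 54.91 + 17.53 = 72.44
Σy  = 361.95 + 91.54 = 453.49
Σx² = 297.2467 + 17.53² = 297.2467 + 307.3009 = 604.5476
Σxy = 1894.5409 + 17.53×91.54 = 1894.5409 + 1604.6962 = 3499.2371

Step 2: Recompute the slope with b₁ = (nΣxy − ΣxΣy) / (nΣx² − (Σx)²)
Numerator   = 12×3499.2371 − 72.44×453.49 = 41990.8452 − 32850.8156 = 9140.0296
Denominator = 12×604.5476 − 72.44² = 7254.5712 − 5247.5536 = 2007.0176
b₁(new) = 9140.0296 / 2007.0176 = 4.5540

(Same formula on the original sums: (11×1894.5409 − 54.91×361.95) / (11×297.2467 − 54.91²) = 965.2754 / 254.6056 = 3.7913, matching the given fit.)

Step 3: Change in slope
Δβ₁ = 4.5540 − 3.7913 = +0.7627
Relative change = +0.7627 / 3.7913 × 100% = +20.1%
→ the slope increases when the point is added.

A high-leverage point only changes the slope if it is off the original line; here y = 91.54 is above the original trend, so the slope increases.
In practice: examine leverage (hᵢ) and Cook's distance rather than deleting it automatically.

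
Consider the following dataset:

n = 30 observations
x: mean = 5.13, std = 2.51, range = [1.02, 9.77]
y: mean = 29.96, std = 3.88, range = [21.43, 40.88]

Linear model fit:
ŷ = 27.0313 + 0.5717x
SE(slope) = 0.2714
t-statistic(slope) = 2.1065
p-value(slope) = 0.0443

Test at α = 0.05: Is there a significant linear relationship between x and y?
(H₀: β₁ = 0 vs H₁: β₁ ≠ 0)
p-value = 0.0443 < α = 0.05, so we reject H₀. The relationship is significant.

Hypothesis test for the slope coefficient:

H₀: β₁ = 0 (no linear relationship)
H₁: β₁ ≠ 0 (linear relationship exists)

Test statistic: t = β̂₁ / SE(β̂₁) = 0.5717 / 0.2714 = 2.1065

p = 0.0443: how often a slope estimate this far from 0 (in SE units) would arise by chance if β₁ were truly 0.

Decision rule: reject H₀ if p-value < α.
p-value = 0.0443 < α = 0.05 → reject H₀.

Conclusion: the linear association between x and y is significant at the 5% level.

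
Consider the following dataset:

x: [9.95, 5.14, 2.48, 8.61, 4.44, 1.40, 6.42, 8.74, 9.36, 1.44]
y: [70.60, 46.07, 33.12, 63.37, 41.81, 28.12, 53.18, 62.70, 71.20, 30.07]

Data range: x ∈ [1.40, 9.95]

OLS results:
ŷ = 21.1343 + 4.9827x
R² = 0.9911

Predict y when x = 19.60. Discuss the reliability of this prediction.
ŷ = 118.7952 (extrapolation — x = 19.60 lies outside [1.40, 9.95], so reliability is low).

Prediction calculation:
ŷ = 21.1343 + 4.9827 × 19.60
ŷ = 118.7952

Reliability:
- Data range: x ∈ [1.40, 9.95]
- Prediction point: x = 19.60 is 9.65 units above the observed range → this is EXTRAPOLATION, not interpolation

Why that matters here:
- The standard error of prediction grows with (x − x̄)², and x = 19.60 is far from x̄ = 5.80
- R² describes fit only over the sampled x values; it says nothing about behaviour beyond them

The R² = 0.9911 only validates the fit within [1.40, 9.95]; treat ŷ = 118.7952 with caution.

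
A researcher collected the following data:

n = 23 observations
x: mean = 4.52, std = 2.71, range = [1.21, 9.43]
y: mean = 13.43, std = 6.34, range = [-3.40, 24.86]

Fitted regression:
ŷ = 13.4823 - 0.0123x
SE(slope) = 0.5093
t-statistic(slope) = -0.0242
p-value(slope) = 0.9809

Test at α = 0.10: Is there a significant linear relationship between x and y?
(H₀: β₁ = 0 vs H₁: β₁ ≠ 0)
p-value = 0.9809 ≥ α = 0.10, so we fail to reject H₀. The relationship is not significant.

Hypothesis test for the slope coefficient:

H₀: β₁ = 0 (no linear relationship)
H₁: β₁ ≠ 0 (linear relationship exists)

Test statistic: t = β̂₁ / SE(β̂₁) = -0.0123 / 0.5093 = -0.0242

The p-value (0.9809) is the probability, under H₀, of a t-statistic at least as extreme as |t| = 0.0242 (two-sided, df = n − 2 = 21).

Decision rule: reject H₀ if p-value < α.
p-value = 0.9809 ≥ α = 0.10 → fail to reject H₀.

At α = 0.10 the data do not provide convincing evidence of a nonzero slope.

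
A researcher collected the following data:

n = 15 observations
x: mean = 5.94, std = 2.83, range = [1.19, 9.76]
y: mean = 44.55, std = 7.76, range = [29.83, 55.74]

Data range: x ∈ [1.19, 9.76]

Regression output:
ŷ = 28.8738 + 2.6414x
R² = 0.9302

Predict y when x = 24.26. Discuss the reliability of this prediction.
The equation gives ŷ = 92.9542; however x = 24.26 is 14.50 units above the observed range, so this extrapolated value should not be trusted.

Prediction calculation:
ŷ = 28.8738 + 2.6414 × 24.26
ŷ = 92.9542

Reliability:
- Data range: x ∈ [1.19, 9.76]
- Prediction point: x = 24.26 is 14.50 units above the observed range → this is EXTRAPOLATION, not interpolation

Why that matters here:
- The linear relationship may not hold outside the observed range
- There are no observations near this x to validate the fitted line there

Report the number if required, but flag clearly that it is an extrapolation.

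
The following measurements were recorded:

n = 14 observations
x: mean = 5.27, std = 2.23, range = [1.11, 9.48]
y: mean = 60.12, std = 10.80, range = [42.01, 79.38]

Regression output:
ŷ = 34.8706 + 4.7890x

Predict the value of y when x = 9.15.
ŷ = 78.6900

To predict y for x = 9.15, substitute into the regression equation:

ŷ = 34.8706 + 4.7890 × 9.15
ŷ = 34.8706 + 43.8194
ŷ = 78.6900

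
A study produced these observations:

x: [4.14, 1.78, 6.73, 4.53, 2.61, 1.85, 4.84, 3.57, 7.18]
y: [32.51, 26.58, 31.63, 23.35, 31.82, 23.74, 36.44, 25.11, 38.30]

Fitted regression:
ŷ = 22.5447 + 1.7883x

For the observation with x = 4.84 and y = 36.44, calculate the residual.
Residual = 5.2399

The residual is the difference between the actual value and the predicted value:

Residual = y - ŷ

Step 1: Calculate predicted value
ŷ = 22.5447 + 1.7883 × 4.84
ŷ = 31.2001

Step 2: Calculate residual
Residual = 36.44 - 31.2001
Residual = 5.2399

Sign check: y > ŷ, so the point is above the line and the fit underestimates here.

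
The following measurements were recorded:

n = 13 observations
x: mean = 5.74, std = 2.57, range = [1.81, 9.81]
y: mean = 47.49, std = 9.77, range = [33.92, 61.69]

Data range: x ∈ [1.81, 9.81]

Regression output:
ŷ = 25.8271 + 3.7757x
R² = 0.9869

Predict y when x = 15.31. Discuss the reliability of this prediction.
ŷ = 83.6331 (extrapolation — x = 15.31 lies outside [1.81, 9.81], so reliability is low).

Prediction calculation:
ŷ = 25.8271 + 3.7757 × 15.31
ŷ = 83.6331

Reliability:
- Data range: x ∈ [1.81, 9.81]
- Prediction point: x = 15.31 is 5.50 units above the observed range → this is EXTRAPOLATION, not interpolation

Why that matters here:
- R² describes fit only over the sampled x values; it says nothing about behaviour beyond them
- Real relationships often flatten, saturate, or turn nonlinear at extremes
- The standard error of prediction grows with (x − x̄)², and x = 15.31 is far from x̄ = 5.74

A defensible statement: 'if the linear trend continued to x = 15.31, y would be about 83.6331' — the premise is untested.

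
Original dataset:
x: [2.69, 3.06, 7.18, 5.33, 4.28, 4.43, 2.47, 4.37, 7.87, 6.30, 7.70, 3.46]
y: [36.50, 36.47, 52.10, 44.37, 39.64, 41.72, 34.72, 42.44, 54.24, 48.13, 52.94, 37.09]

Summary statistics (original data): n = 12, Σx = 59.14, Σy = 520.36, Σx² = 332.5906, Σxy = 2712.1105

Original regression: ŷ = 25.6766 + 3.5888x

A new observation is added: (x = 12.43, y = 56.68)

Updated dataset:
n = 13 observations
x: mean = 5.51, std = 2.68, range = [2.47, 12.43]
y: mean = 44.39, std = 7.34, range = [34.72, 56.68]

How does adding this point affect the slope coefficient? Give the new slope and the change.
Adding the point moves β₁ from 3.5888 to 2.5766, i.e. it decreases by 1.0122 (-28.2%).

x = 12.43 lies well outside the original x-range [2.47, 7.87] (x̄ ≈ 4.93), so this observation has high leverage and can move the slope substantially.

Step 1: Update the sums with the new point (n goes from 12 to 13)
Σx  = 59.14 + 12.43 = 71.57
Σy  = 520.36 + 56.68 = 577.04
Σx² = 332.5906 + 12.43² = 332.5906 + 154.5049 = 487.0955
Σxy = 2712.1105 + 12.43×56.68 = 2712.1105 + 704.5324 = 3416.6429

Step 2: Recompute the slope with b₁ = (nΣxy − ΣxΣy) / (nΣx² − (Σx)²)
Numerator   = 13×3416.6429 − 71.57×577.04 = 44416.3577 − 41298.7528 = 3117.6049
Denominator = 13×487.0955 − 71.57² = 6332.2415 − 5122.2649 = 1209.9766
b₁(new) = 3117.6049 / 1209.9766 = 2.5766

(Same formula on the original sums: (12×2712.1105 − 59.14×520.36) / (12×332.5906 − 59.14²) = 1771.2356 / 493.5476 = 3.5888, matching the given fit.)

Step 3: Change in slope
Δβ₁ = 2.5766 − 3.5888 = -1.0122
Relative change = -1.0122 / 3.5888 × 100% = -28.2%
→ the slope decreases when the point is added.

A high-leverage point only changes the slope if it is off the original line; here y = 56.68 is below the original trend, so the slope decreases.
In practice: check such a point for data-entry or measurement error.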